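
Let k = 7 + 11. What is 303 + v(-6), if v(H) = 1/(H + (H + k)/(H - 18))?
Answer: 3937/13 ≈ 302.85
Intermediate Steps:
k = 18
v(H) = 1/(H + (18 + H)/(-18 + H)) (v(H) = 1/(H + (H + 18)/(H - 18)) = 1/(H + (18 + H)/(-18 + H)))
303 + v(-6) = 303 + (-18 - 6)/(18 + (-6)² - 17*(-6)) = 303 - 24/(18 + 36 + 102) = 303 - 24/156 = 303 + (1/156)*(-24) = 303 - 2/13 = 3937/13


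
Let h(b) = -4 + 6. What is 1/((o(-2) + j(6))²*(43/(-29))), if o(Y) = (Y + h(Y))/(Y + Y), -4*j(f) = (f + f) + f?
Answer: -116/3483 ≈ -0.033305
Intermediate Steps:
h(b) = 2
j(f) = -3*f/4 (j(f) = -((f + f) + f)/4 = -(2*f + f)/4 = -3*f/4)
o(Y) = (2 + Y)/(2*Y) (o(Y) = (Y + 2)/(Y + Y) = (2 + Y)/((2*Y)) = (2 + Y)*(1/(2*Y)) = (2 + Y)/(2*Y))
1/((o(-2) + j(6))²*(43/(-29))) = 1/(((½)*(2 - 2)/(-2) - ¾*6)²*(43/(-29))) = 1/(((½)*(-½)*0 - 9/2)²*(43*(-1/29))) = 1/((0 - 9/2)²*(-43/29)) = 1/((-9/2)²*(-43/29)) = 1/((81/4)*(-43/29)) = 1/(-3483/116) = -116/3483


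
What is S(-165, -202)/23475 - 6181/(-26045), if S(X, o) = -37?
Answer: 28827062/122281275 ≈ 0.23574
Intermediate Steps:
S(-165, -202)/23475 - 6181/(-26045) = -37/23475 - 6181/(-26045) = -37*1/23475 - 6181*(-1/26045) = -37/23475 + 6181/26045 = 28827062/122281275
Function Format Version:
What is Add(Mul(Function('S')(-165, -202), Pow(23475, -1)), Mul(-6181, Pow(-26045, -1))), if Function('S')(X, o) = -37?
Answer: Rational(28827062, 122281275) ≈ 0.23574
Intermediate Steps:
Add(Mul(Function('S')(-165, -202), Pow(23475, -1)), Mul(-6181, Pow(-26045, -1))) = Add(Mul(-37, Pow(23475, -1)), Mul(-6181, Pow(-26045, -1))) = Add(Mul(-37, Rational(1, 23475)), Mul(-6181, Rational(-1, 26045))) = Add(Rational(-37, 23475), Rational(6181, 26045)) = Rational(28827062, 122281275)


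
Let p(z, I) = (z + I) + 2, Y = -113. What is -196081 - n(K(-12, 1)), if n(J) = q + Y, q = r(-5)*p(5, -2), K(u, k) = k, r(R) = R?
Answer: -195943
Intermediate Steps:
p(z, I) = 2 + I + z (p(z, I) = (I + z) + 2 = 2 + I + z)
q = -25 (q = -5*(2 - 2 + 5) = -5*5 = -25)
n(J) = -138 (n(J) = -25 - 113 = -138)
-196081 - n(K(-12, 1)) = -196081 - 1*(-138) = -196081 + 138 = -195943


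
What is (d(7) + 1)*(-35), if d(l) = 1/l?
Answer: -40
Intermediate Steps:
(d(7) + 1)*(-35) = (1/7 + 1)*(-35) = (8/7)*(-35) = -40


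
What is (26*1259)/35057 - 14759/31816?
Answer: 524058681/1115373512 ≈ 0.46985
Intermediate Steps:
(26*1259)/35057 - 14759/31816 = 32734*(1/35057) - 14759*1/31816 = 32734/35057 - 14759/31816 = 524058681/1115373512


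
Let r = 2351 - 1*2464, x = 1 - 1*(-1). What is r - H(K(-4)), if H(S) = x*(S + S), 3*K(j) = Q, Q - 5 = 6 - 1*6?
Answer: -359/3 ≈ -119.67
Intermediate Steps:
x = 2 (x = 1 + 1 = 2)
Q = 5 (Q = 5 + (6 - 1*6) = 5 + (6 - 6) = 5 + 0 = 5)
K(j) = 5/3 (K(j) = (⅓)*5 = 5/3)
H(S) = 4*S (H(S) = 2*(S + S) = 2*(2*S) = 4*S)
r = -113 (r = 2351 - 2464 = -113)
r - H(K(-4)) = -113 - 4*5/3 = -113 - 1*20/3 = -113 - 20/3 = -359/3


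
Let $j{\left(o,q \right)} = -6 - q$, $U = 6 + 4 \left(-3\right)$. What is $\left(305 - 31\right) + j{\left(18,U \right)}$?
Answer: $274$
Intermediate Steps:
$U = -6$ ($U = 6 - 12 = -6$)
$\left(305 - 31\right) + j{\left(18,U \right)} = \left(305 - 31\right) - 0 = 274 + \left(-6 + 6\right) = 274 + 0 = 274$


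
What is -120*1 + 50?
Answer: -70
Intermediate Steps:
-120*1 + 50 = -120 + 50 = -70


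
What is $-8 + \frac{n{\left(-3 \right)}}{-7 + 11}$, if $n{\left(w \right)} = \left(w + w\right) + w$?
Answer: $- \frac{41}{4} \approx -10.25$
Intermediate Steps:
$n{\left(w \right)} = 3 w$ ($n{\left(w \right)} = 2 w + w = 3 w$)
$-8 + \frac{n{\left(-3 \right)}}{-7 + 11} = -8 + \frac{3 \left(-3\right)}{-7 + 11} = -8 - \frac{9}{4} = - \frac{41}{4}$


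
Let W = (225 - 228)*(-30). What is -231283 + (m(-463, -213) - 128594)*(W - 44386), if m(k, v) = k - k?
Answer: 5695968541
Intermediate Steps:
W = 90 (W = -3*(-30) = 90)
m(k, v) = 0
-231283 + (m(-463, -213) - 128594)*(W - 44386) = -231283 + (0 - 128594)*(90 - 44386) = -231283 - 128594*(-44296) = -231283 + 5696199824 = 5695968541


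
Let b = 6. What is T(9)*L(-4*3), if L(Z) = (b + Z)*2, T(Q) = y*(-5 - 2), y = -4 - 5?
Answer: -756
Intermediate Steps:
y = -9
T(Q) = 63 (T(Q) = -9*(-5 - 2) = -9*(-7) = 63)
L(Z) = 12 + 2*Z (L(Z) = (6 + Z)*2 = 12 + 2*Z)
T(9)*L(-4*3) = 63*(12 + 2*(-4*3)) = 63*(12 + 2*(-12)) = 63*(12 - 24) = 63*(-12) = -756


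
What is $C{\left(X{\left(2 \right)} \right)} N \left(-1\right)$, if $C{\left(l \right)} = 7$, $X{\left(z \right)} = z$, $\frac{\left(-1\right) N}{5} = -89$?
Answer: $-3115$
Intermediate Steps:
$N = 445$ ($N = \left(-5\right) \left(-89\right) = 445$)
$C{\left(X{\left(2 \right)} \right)} N \left(-1\right) = 7 \cdot 445 \left(-1\right) = 3115 \left(-1\right) = -3115$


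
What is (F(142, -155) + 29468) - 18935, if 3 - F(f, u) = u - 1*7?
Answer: 10698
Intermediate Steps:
F(f, u) = 10 - u (F(f, u) = 3 - (u - 1*7) = 3 - (u - 7) = 3 - (-7 + u) = 3 + (7 - u) = 10 - u)
(F(142, -155) + 29468) - 18935 = ((10 - 1*(-155)) + 29468) - 18935 = ((10 + 155) + 29468) - 18935 = (165 + 29468) - 18935 = 29633 - 18935 = 10698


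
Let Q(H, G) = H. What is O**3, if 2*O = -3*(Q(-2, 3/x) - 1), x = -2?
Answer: 729/8 ≈ 91.125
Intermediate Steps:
O = 9/2 (O = (-3*(-2 - 1))/2 = (-3*(-3))/2 = (1/2)*9 = 9/2 ≈ 4.5000)
O**3 = (9/2)**3 = 729/8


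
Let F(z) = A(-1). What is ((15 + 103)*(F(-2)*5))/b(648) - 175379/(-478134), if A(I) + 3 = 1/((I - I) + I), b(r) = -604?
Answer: 308581289/72198234 ≈ 4.2741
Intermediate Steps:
A(I) = -3 + 1/I (A(I) = -3 + 1/((I - I) + I) = -3 + 1/(0 + I) = -3 + 1/I)
F(z) = -4 (F(z) = -3 + 1/(-1) = -3 - 1 = -4)
((15 + 103)*(F(-2)*5))/b(648) - 175379/(-478134) = ((15 + 103)*(-4*5))/(-604) - 175379/(-478134) = (118*(-20))*(-1/604) - 175379*(-1/478134) = -2360*(-1/604) + 175379/478134 = 590/151 + 175379/478134 = 308581289/72198234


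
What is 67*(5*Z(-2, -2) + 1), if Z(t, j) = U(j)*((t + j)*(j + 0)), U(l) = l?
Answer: -5293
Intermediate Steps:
Z(t, j) = j²*(j + t) (Z(t, j) = j*((t + j)*(j + 0)) = j*((j + t)*j) = j*(j*(j + t)) = j²*(j + t))
67*(5*Z(-2, -2) + 1) = 67*(5*((-2)²*(-2 - 2)) + 1) = 67*(5*(4*(-4)) + 1) = 67*(5*(-16) + 1) = 67*(-80 + 1) = 67*(-79) = -5293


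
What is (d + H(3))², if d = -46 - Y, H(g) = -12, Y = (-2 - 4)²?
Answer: 8836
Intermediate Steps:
Y = 36 (Y = (-6)² = 36)
d = -82 (d = -46 - 1*36 = -46 - 36 = -82)
(d + H(3))² = (-82 - 12)² = (-94)² = 8836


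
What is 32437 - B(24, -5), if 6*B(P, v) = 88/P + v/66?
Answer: 4281605/132 ≈ 32436.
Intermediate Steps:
B(P, v) = v/396 + 44/(3*P) (B(P, v) = (88/P + v/66)/6 = v/396 + 44/(3*P))
32437 - B(24, -5) = 32437 - (5808 + 24*(-5))/(396*24) = 32437 - (5808 - 120)/(396*24) = 32437 - 5688/(396*24) = 32437 - 1*79/132 = 32437 - 79/132 = 4281605/132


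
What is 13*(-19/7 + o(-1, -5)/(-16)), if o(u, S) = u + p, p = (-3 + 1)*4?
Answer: -3133/112 ≈ -27.973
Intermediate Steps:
p = -8 (p = -2*4 = -8)
o(u, S) = -8 + u (o(u, S) = u - 8 = -8 + u)
13*(-19/7 + o(-1, -5)/(-16)) = 13*(-19/7 + (-8 - 1)/(-16)) = 13*(-19*⅐ - 9*(-1/16)) = 13*(-19/7 + 9/16) = 13*(-241/112) = -3133/112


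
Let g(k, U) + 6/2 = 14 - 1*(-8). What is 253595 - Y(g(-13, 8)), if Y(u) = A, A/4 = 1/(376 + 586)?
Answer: 121979193/481 ≈ 2.5360e+5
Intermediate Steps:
g(k, U) = 19 (g(k, U) = -3 + (14 - 1*(-8)) = -3 + (14 + 8) = -3 + 22 = 19)
A = 2/481 (A = 4/(376 + 586) = 4/962 = 4*(1/962) = 2/481 ≈ 0.0041580)
Y(u) = 2/481
253595 - Y(g(-13, 8)) = 253595 - 1*2/481 = 253595 - 2/481 = 121979193/481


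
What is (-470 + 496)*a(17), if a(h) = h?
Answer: 442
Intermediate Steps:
(-470 + 496)*a(17) = (-470 + 496)*17 = 26*17 = 442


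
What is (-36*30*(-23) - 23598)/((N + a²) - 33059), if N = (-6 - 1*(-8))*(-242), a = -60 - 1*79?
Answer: -621/7111 ≈ -0.087330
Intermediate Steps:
a = -139 (a = -60 - 79 = -139)
N = -484 (N = (-6 + 8)*(-242) = 2*(-242) = -484)
(-36*30*(-23) - 23598)/((N + a²) - 33059) = (-36*30*(-23) - 23598)/((-484 + (-139)²) - 33059) = (-1080*(-23) - 23598)/((-484 + 19321) - 33059) = (24840 - 23598)/(18837 - 33059) = 1242/(-14222) = 1242*(-1/14222) = -621/7111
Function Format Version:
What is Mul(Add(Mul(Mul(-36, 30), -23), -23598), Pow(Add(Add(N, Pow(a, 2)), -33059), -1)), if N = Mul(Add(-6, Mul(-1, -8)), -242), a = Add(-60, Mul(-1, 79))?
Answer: Rational(-621, 7111) ≈ -0.087330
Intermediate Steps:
a = -139 (a = Add(-60, -79) = -139)
N = -484 (N = Mul(Add(-6, 8), -242) = Mul(2, -242) = -484)
Mul(Add(Mul(Mul(-36, 30), -23), -23598), Pow(Add(Add(N, Pow(a, 2)), -33059), -1)) = Mul(Add(Mul(Mul(-36, 30), -23), -23598), Pow(Add(Add(-484, Pow(-139, 2)), -33059), -1)) = Mul(Add(Mul(-1080, -23), -23598), Pow(Add(Add(-484, 19321), -33059), -1)) = Mul(Add(24840, -23598), Pow(Add(18837, -33059), -1)) = Mul(1242, Pow(-14222, -1)) = Mul(1242, Rational(-1, 14222)) = Rational(-621, 7111)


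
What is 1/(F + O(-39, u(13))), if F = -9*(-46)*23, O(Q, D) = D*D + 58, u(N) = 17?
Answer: 1/9869 ≈ 0.00010133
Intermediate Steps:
O(Q, D) = 58 + D**2 (O(Q, D) = D**2 + 58 = 58 + D**2)
F = 9522 (F = 414*23 = 9522)
1/(F + O(-39, u(13))) = 1/(9522 + (58 + 17**2)) = 1/(9522 + (58 + 289)) = 1/(9522 + 347) = 1/9869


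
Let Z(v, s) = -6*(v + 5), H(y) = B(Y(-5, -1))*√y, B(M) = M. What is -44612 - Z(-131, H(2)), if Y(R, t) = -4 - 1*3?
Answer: -45368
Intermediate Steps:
Y(R, t) = -7 (Y(R, t) = -4 - 3 = -7)
H(y) = -7*√y
Z(v, s) = -30 - 6*v (Z(v, s) = -6*(5 + v) = -30 - 6*v)
-44612 - Z(-131, H(2)) = -44612 - (-30 - 6*(-131)) = -44612 - (-30 + 786) = -44612 - 1*756 = -44612 - 756 = -45368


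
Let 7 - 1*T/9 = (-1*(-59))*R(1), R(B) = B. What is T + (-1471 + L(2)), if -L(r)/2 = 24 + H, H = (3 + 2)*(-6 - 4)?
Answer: -1887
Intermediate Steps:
H = -50 (H = 5*(-10) = -50)
L(r) = 52 (L(r) = -2*(24 - 50) = -2*(-26) = 52)
T = -468 (T = 63 - 9*(-1*(-59)) = 63 - 531 = -468)
T + (-1471 + L(2)) = -468 + (-1471 + 52) = -468 - 1419 = -1887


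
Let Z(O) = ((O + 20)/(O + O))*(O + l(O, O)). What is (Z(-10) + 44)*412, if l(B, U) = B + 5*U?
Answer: 32548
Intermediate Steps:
Z(O) = 70 + 7*O/2 (Z(O) = ((O + 20)/(O + O))*(O + (O + 5*O)) = ((20 + O)/((2*O)))*(O + 6*O) = ((20 + O)*(1/(2*O)))*(7*O) = ((20 + O)/(2*O))*(7*O) = 70 + 7*O/2)
(Z(-10) + 44)*412 = ((70 + (7/2)*(-10)) + 44)*412 = ((70 - 35) + 44)*412 = (35 + 44)*412 = 79*412 = 32548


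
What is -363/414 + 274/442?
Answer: -7835/30498 ≈ -0.25690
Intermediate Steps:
-363/414 + 274/442 = -363*1/414 + 274*(1/442) = -121/138 + 137/221 = -7835/30498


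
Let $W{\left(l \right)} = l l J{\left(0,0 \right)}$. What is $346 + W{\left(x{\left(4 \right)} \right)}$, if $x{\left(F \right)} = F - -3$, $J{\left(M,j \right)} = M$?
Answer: $346$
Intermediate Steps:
$x{\left(F \right)} = 3 + F$ ($x{\left(F \right)} = F + 3 = 3 + F$)
$W{\left(l \right)} = 0$ ($W{\left(l \right)} = l l 0 = l^{2} \cdot 0 = 0$)
$346 + W{\left(x{\left(4 \right)} \right)} = 346 + 0 = 346$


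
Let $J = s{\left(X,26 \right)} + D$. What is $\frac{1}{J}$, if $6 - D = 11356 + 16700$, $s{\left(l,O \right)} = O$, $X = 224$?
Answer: $- \frac{1}{28024} \approx -3.5684 \cdot 10^{-5}$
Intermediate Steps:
$D = -28050$ ($D = 6 - \left(11356 + 16700\right) = 6 - 28056 = -28050$)
$J = -28024$ ($J = 26 - 28050 = -28024$)
$\frac{1}{J} = \frac{1}{-28024} = - \frac{1}{28024}$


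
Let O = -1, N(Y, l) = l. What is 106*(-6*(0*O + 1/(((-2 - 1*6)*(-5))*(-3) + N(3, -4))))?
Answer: 159/31 ≈ 5.1290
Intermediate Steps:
106*(-6*(0*O + 1/(((-2 - 1*6)*(-5))*(-3) + N(3, -4)))) = 106*(-6*(0*(-1) + 1/(((-2 - 1*6)*(-5))*(-3) - 4))) = 106*(-6*(0 + 1/(((-2 - 6)*(-5))*(-3) - 4))) = 106*(-6*(0 + 1/(-8*(-5)*(-3) - 4))) = 106*(-6*(0 + 1/(40*(-3) - 4))) = 106*(-6*(0 + 1/(-120 - 4))) = 106*(-6*(0 + 1/(-124))) = 106*(-6*(0 - 1/124)) = 106*(-6*(-1/124)) = 106*(3/62) = 159/31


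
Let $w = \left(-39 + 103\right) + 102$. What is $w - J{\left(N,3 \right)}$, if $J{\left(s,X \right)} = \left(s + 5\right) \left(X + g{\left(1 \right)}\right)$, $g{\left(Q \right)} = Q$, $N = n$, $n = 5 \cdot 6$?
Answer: $26$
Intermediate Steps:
$n = 30$
$N = 30$
$J{\left(s,X \right)} = \left(1 + X\right) \left(5 + s\right)$ ($J{\left(s,X \right)} = \left(s + 5\right) \left(X + 1\right) = \left(5 + s\right) \left(1 + X\right) = \left(1 + X\right) \left(5 + s\right)$)
$w = 166$ ($w = 64 + 102 = 166$)
$w - J{\left(N,3 \right)} = 166 - \left(5 + 30 + 5 \cdot 3 + 3 \cdot 30\right) = 166 - \left(5 + 30 + 15 + 90\right) = 166 - 140 = 26$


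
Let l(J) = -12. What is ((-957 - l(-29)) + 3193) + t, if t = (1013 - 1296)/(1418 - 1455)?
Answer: 83459/37 ≈ 2255.6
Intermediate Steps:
t = 283/37 (t = -283/(-37) = -283*(-1/37) = 283/37 ≈ 7.6487)
((-957 - l(-29)) + 3193) + t = ((-957 - 1*(-12)) + 3193) + 283/37 = ((-957 + 12) + 3193) + 283/37 = (-945 + 3193) + 283/37 = 2248 + 283/37 = 83459/37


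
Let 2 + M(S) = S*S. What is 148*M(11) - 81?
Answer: 17531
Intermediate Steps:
M(S) = -2 + S² (M(S) = -2 + S*S = -2 + S²)
148*M(11) - 81 = 148*(-2 + 11²) - 81 = 148*(-2 + 121) - 81 = 148*119 - 81 = 17612 - 81 = 17531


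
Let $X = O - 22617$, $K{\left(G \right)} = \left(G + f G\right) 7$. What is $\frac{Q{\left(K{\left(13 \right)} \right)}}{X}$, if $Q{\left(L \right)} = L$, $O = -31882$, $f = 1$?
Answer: $- \frac{182}{54499} \approx -0.0033395$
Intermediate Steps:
$K{\left(G \right)} = 14 G$ ($K{\left(G \right)} = \left(G + 1 G\right) 7 = \left(G + G\right) 7 = 2 G 7 = 14 G$)
$X = -54499$ ($X = -31882 - 22617 = -54499$)
$\frac{Q{\left(K{\left(13 \right)} \right)}}{X} = \frac{14 \cdot 13}{-54499} = 182 \left(- \frac{1}{54499}\right) = - \frac{182}{54499}$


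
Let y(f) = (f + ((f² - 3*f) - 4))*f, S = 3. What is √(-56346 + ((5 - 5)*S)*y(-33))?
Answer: I*√56346 ≈ 237.37*I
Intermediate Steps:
y(f) = f*(-4 + f² - 2*f) (y(f) = (f + (-4 + f² - 3*f))*f = (-4 + f² - 2*f)*f = f*(-4 + f² - 2*f))
√(-56346 + ((5 - 5)*S)*y(-33)) = √(-56346 + ((5 - 5)*3)*(-33*(-4 + (-33)² - 2*(-33)))) = √(-56346 + (0*3)*(-33*(-4 + 1089 + 66))) = √(-56346 + 0*(-33*1151)) = √(-56346 + 0*(-37983)) = √(-56346 + 0) = √(-56346) = I*√56346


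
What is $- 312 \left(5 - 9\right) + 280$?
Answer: $1528$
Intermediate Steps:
$- 312 \left(5 - 9\right) + 280 = \left(-312\right) \left(-4\right) + 280 = 1248 + 280 = 1528$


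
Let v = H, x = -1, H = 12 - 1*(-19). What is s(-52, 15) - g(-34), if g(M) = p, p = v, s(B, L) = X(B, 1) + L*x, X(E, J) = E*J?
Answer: -98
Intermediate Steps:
H = 31 (H = 12 + 19 = 31)
s(B, L) = B - L (s(B, L) = B*1 + L*(-1) = B - L)
v = 31
p = 31
g(M) = 31
s(-52, 15) - g(-34) = (-52 - 1*15) - 1*31 = (-52 - 15) - 31 = -67 - 31 = -98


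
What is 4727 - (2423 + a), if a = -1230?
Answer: 3534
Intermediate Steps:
4727 - (2423 + a) = 4727 - (2423 - 1230) = 4727 - 1*1193 = 4727 - 1193 = 3534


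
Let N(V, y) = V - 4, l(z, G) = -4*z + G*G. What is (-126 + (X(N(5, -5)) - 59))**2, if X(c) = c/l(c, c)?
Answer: 309136/9 ≈ 34348.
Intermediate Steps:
l(z, G) = G**2 - 4*z (l(z, G) = -4*z + G**2 = G**2 - 4*z)
N(V, y) = -4 + V
X(c) = c/(c**2 - 4*c)
(-126 + (X(N(5, -5)) - 59))**2 = (-126 + (1/(-4 + (-4 + 5)) - 59))**2 = (-126 + (1/(-4 + 1) - 59))**2 = (-126 + (1/(-3) - 59))**2 = (-126 + (-1/3 - 59))**2 = (-126 - 178/3)**2 = (-556/3)**2 = 309136/9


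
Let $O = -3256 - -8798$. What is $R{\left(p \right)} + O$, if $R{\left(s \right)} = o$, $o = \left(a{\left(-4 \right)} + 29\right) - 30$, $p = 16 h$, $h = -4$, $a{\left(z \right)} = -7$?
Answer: $5534$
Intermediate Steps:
$O = 5542$ ($O = -3256 + 8798 = 5542$)
$p = -64$ ($p = 16 \left(-4\right) = -64$)
$o = -8$ ($o = \left(-7 + 29\right) - 30 = 22 - 30 = -8$)
$R{\left(s \right)} = -8$
$R{\left(p \right)} + O = -8 + 5542 = 5534$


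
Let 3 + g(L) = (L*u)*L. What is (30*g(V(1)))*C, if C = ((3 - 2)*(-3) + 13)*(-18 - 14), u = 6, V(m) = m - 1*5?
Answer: -892800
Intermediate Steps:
V(m) = -5 + m (V(m) = m - 5 = -5 + m)
g(L) = -3 + 6*L² (g(L) = -3 + (L*6)*L = -3 + (6*L)*L = -3 + 6*L²)
C = -320 (C = (1*(-3) + 13)*(-32) = (-3 + 13)*(-32) = 10*(-32) = -320)
(30*g(V(1)))*C = (30*(-3 + 6*(-5 + 1)²))*(-320) = (30*(-3 + 6*(-4)²))*(-320) = (30*(-3 + 6*16))*(-320) = (30*(-3 + 96))*(-320) = (30*93)*(-320) = 2790*(-320) = -892800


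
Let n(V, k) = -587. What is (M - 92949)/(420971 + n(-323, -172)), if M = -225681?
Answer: -53105/70064 ≈ -0.75795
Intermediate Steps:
(M - 92949)/(420971 + n(-323, -172)) = (-225681 - 92949)/(420971 - 587) = -318630/420384 = -318630*1/420384 = -53105/70064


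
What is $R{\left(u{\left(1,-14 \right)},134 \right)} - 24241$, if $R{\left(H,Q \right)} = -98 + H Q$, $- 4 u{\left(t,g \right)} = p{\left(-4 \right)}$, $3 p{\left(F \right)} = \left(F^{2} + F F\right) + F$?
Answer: $- \frac{73955}{3} \approx -24652.0$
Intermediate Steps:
$p{\left(F \right)} = \frac{F}{3} + \frac{2 F^{2}}{3}$ ($p{\left(F \right)} = \frac{\left(F^{2} + F F\right) + F}{3} = \frac{\left(F^{2} + F^{2}\right) + F}{3} = \frac{2 F^{2} + F}{3} = \frac{F + 2 F^{2}}{3} = \frac{F}{3} + \frac{2 F^{2}}{3}$)
$u{\left(t,g \right)} = - \frac{7}{3}$ ($u{\left(t,g \right)} = - \frac{\frac{1}{3} \left(-4\right) \left(1 + 2 \left(-4\right)\right)}{4} = - \frac{\frac{1}{3} \left(-4\right) \left(1 - 8\right)}{4} = - \frac{\frac{1}{3} \left(-4\right) \left(-7\right)}{4} = \left(- \frac{1}{4}\right) \frac{28}{3} = - \frac{7}{3}$)
$R{\left(u{\left(1,-14 \right)},134 \right)} - 24241 = \left(-98 - \frac{938}{3}\right) - 24241 = - \frac{1232}{3} - 24241 = - \frac{73955}{3}$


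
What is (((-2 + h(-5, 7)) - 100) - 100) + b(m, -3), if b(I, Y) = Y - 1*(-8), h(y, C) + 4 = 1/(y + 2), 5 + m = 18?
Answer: -604/3 ≈ -201.33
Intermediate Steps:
m = 13 (m = -5 + 18 = 13)
h(y, C) = -4 + 1/(2 + y) (h(y, C) = -4 + 1/(y + 2) = -4 + 1/(2 + y))
b(I, Y) = 8 + Y (b(I, Y) = Y + 8 = 8 + Y)
(((-2 + h(-5, 7)) - 100) - 100) + b(m, -3) = (((-2 + (-7 - 4*(-5))/(2 - 5)) - 100) - 100) + (8 - 3) = (((-2 + (-7 + 20)/(-3)) - 100) - 100) + 5 = (((-2 - ⅓*13) - 100) - 100) + 5 = (((-2 - 13/3) - 100) - 100) + 5 = ((-19/3 - 100) - 100) + 5 = (-319/3 - 100) + 5 = -619/3 + 5 = -604/3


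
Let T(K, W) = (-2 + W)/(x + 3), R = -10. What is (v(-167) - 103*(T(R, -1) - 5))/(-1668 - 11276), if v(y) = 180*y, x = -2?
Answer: 7309/3236 ≈ 2.2587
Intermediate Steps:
T(K, W) = -2 + W (T(K, W) = (-2 + W)/(-2 + 3) = (-2 + W)/1 = (-2 + W)*1 = -2 + W)
(v(-167) - 103*(T(R, -1) - 5))/(-1668 - 11276) = (180*(-167) - 103*((-2 - 1) - 5))/(-1668 - 11276) = (-30060 - 103*(-3 - 5))/(-12944) = (-30060 - 103*(-8))*(-1/12944) = (-30060 + 824)*(-1/12944) = -29236*(-1/12944) = 7309/3236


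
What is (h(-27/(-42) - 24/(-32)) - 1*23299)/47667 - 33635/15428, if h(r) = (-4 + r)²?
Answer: -18317895399/6863793776 ≈ -2.6688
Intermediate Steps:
(h(-27/(-42) - 24/(-32)) - 1*23299)/47667 - 33635/15428 = ((-4 + (-27/(-42) - 24/(-32)))² - 1*23299)/47667 - 33635/15428 = ((-4 + (-27*(-1/42) - 24*(-1/32)))² - 23299)*(1/47667) - 33635*1/15428 = ((-4 + (9/14 + ¾))² - 23299)*(1/47667) - 4805/2204 = ((-4 + 39/28)² - 23299)*(1/47667) - 4805/2204 = ((-73/28)² - 23299)*(1/47667) - 4805/2204 = (5329/784 - 23299)*(1/47667) - 4805/2204 = -18261087/784*1/47667 - 4805/2204 = -6087029/12456976 - 4805/2204 = -18317895399/6863793776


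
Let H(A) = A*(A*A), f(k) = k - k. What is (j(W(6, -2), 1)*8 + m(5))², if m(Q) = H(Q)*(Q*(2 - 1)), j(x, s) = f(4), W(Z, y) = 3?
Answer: 390625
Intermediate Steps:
f(k) = 0
j(x, s) = 0
H(A) = A³ (H(A) = A*A² = A³)
m(Q) = Q⁴ (m(Q) = Q³*(Q*(2 - 1)) = Q³*(Q*1) = Q³*Q = Q⁴)
(j(W(6, -2), 1)*8 + m(5))² = (0*8 + 5⁴)² = (0 + 625)² = 625² = 390625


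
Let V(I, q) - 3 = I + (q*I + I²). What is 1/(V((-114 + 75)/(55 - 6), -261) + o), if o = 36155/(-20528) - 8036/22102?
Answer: 544678682128/113536866905943 ≈ 0.0047974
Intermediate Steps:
o = -482030409/226854928 (o = 36155*(-1/20528) - 8036*1/22102 = -36155/20528 - 4018/11051 = -482030409/226854928 ≈ -2.1248)
V(I, q) = 3 + I + I² + I*q (V(I, q) = 3 + (I + (q*I + I²)) = 3 + (I + (I*q + I²)) = 3 + (I + (I² + I*q)) = 3 + (I + I² + I*q) = 3 + I + I² + I*q)
1/(V((-114 + 75)/(55 - 6), -261) + o) = 1/((3 + (-114 + 75)/(55 - 6) + ((-114 + 75)/(55 - 6))² + ((-114 + 75)/(55 - 6))*(-261)) - 482030409/226854928) = 1/((3 - 39/49 + (-39/49)² - 39/49*(-261)) - 482030409/226854928) = 1/((3 - 39/49 + 1521/2401 + 10179/49) - 482030409/226854928) = 1/(505584/2401 - 482030409/226854928) = 1/(113536866905943/544678682128) = 544678682128/113536866905943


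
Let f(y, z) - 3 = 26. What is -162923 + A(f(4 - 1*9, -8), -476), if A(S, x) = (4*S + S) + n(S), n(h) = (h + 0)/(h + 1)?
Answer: -4883311/30 ≈ -1.6278e+5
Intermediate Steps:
n(h) = h/(1 + h)
f(y, z) = 29 (f(y, z) = 3 + 26 = 29)
A(S, x) = 5*S + S/(1 + S) (A(S, x) = (4*S + S) + S/(1 + S) = 5*S + S/(1 + S))
-162923 + A(f(4 - 1*9, -8), -476) = -162923 + 29*(6 + 5*29)/(1 + 29) = -162923 + 29*(6 + 145)/30 = -162923 + 29*(1/30)*151 = -162923 + 4379/30 = -4883311/30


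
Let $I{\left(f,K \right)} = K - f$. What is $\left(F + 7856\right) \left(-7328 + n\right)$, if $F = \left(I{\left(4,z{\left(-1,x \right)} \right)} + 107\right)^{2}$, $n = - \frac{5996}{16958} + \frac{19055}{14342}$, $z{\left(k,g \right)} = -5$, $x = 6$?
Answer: $- \frac{7778507385120750}{60802909} \approx -1.2793 \cdot 10^{8}$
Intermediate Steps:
$n = \frac{118570029}{121605818}$ ($n = \left(-5996\right) \frac{1}{16958} + 19055 \cdot \frac{1}{14342} = - \frac{2998}{8479} + \frac{19055}{14342} = \frac{118570029}{121605818} \approx 0.97504$)
$F = 9604$ ($F = \left(\left(-5 - 4\right) + 107\right)^{2} = \left(-9 + 107\right)^{2} = 98^{2} = 9604$)
$\left(F + 7856\right) \left(-7328 + n\right) = \left(9604 + 7856\right) \left(-7328 + \frac{118570029}{121605818}\right) = 17460 \left(- \frac{891008864275}{121605818}\right) = - \frac{7778507385120750}{60802909}$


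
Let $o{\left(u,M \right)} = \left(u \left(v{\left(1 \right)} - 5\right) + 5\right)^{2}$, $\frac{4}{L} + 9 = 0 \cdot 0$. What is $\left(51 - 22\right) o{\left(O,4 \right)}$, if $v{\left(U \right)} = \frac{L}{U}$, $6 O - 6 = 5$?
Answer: $\frac{2098469}{2916} \approx 719.64$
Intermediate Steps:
$L = - \frac{4}{9}$ ($L = \frac{4}{-9 + 0 \cdot 0} = \frac{4}{-9 + 0} = \frac{4}{-9} = 4 \left(- \frac{1}{9}\right) = - \frac{4}{9} \approx -0.44444$)
$O = \frac{11}{6}$ ($O = 1 + \frac{1}{6} \cdot 5 = 1 + \frac{5}{6} = \frac{11}{6} \approx 1.8333$)
$v{\left(U \right)} = - \frac{4}{9 U}$
$o{\left(u,M \right)} = \left(5 - \frac{49 u}{9}\right)^{2}$ ($o{\left(u,M \right)} = \left(u \left(- \frac{4}{9 \cdot 1} - 5\right) + 5\right)^{2} = \left(u \left(\left(- \frac{4}{9}\right) 1 - 5\right) + 5\right)^{2} = \left(u \left(- \frac{4}{9} - 5\right) + 5\right)^{2} = \left(u \left(- \frac{49}{9}\right) + 5\right)^{2} = \left(- \frac{49 u}{9} + 5\right)^{2} = \left(5 - \frac{49 u}{9}\right)^{2}$)
$\left(51 - 22\right) o{\left(O,4 \right)} = \left(51 - 22\right) \frac{\left(45 - \frac{539}{6}\right)^{2}}{81} = 29 \frac{\left(45 - \frac{539}{6}\right)^{2}}{81} = 29 \frac{\left(- \frac{269}{6}\right)^{2}}{81} = 29 \cdot \frac{1}{81} \cdot \frac{72361}{36} = 29 \cdot \frac{72361}{2916} = \frac{2098469}{2916}$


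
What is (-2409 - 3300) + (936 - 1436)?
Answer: -6209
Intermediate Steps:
(-2409 - 3300) + (936 - 1436) = -5709 - 500 = -6209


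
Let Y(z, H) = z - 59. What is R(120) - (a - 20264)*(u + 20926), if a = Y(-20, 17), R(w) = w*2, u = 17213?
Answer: 775861917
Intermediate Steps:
R(w) = 2*w
Y(z, H) = -59 + z
a = -79 (a = -59 - 20 = -79)
R(120) - (a - 20264)*(u + 20926) = 2*120 - (-79 - 20264)*(17213 + 20926) = 240 - (-20343)*38139 = 240 - 1*(-775861677) = 240 + 775861677 = 775861917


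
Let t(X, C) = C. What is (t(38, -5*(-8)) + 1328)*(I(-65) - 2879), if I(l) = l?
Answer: -4027392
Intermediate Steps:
(t(38, -5*(-8)) + 1328)*(I(-65) - 2879) = (-5*(-8) + 1328)*(-65 - 2879) = (40 + 1328)*(-2944) = 1368*(-2944) = -4027392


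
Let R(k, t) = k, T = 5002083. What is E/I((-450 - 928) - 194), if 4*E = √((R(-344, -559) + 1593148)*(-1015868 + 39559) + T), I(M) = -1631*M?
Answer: I*√1555063878353/10255728 ≈ 0.12159*I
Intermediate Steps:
E = I*√1555063878353/4 (E = √((-344 + 1593148)*(-1015868 + 39559) + 5002083)/4 = √(1592804*(-976309) + 5002083)/4 = √(-1555068880436 + 5002083)/4 = √(-1555063878353)/4 = (I*√1555063878353)/4 = I*√1555063878353/4 ≈ 3.1176e+5*I)
E/I((-450 - 928) - 194) = (I*√1555063878353/4)/((-1631*((-450 - 928) - 194))) = (I*√1555063878353/4)/((-1631*(-1378 - 194))) = (I*√1555063878353/4)/((-1631*(-1572))) = (I*√1555063878353/4)/2563932 = (I*√1555063878353/4)*(1/2563932) = I*√1555063878353/10255728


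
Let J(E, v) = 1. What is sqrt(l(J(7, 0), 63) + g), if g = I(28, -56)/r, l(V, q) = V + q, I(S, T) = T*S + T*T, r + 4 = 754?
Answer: 4*sqrt(23235)/75 ≈ 8.1296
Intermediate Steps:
r = 750 (r = -4 + 754 = 750)
I(S, T) = T**2 + S*T (I(S, T) = S*T + T**2 = T**2 + S*T)
g = 784/375 (g = -56*(28 - 56)/750 = -56*(-28)*(1/750) = 1568*(1/750) = 784/375 ≈ 2.0907)
sqrt(l(J(7, 0), 63) + g) = sqrt((1 + 63) + 784/375) = sqrt(64 + 784/375) = sqrt(24784/375) = 4*sqrt(23235)/75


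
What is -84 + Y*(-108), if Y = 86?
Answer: -9372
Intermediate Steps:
-84 + Y*(-108) = -84 + 86*(-108) = -84 - 9288 = -9372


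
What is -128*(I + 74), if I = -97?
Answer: 2944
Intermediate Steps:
-128*(I + 74) = -128*(-97 + 74) = -128*(-23) = 2944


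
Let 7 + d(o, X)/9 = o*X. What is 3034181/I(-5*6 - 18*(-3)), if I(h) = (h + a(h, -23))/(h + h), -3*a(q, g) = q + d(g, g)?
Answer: -72820344/775 ≈ -93962.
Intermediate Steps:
d(o, X) = -63 + 9*X*o (d(o, X) = -63 + 9*(o*X) = -63 + 9*(X*o) = -63 + 9*X*o)
a(q, g) = 21 - 3*g**2 - q/3 (a(q, g) = -(q + (-63 + 9*g*g))/3 = -(q + (-63 + 9*g**2))/3 = -(-63 + q + 9*g**2)/3 = 21 - 3*g**2 - q/3)
I(h) = (-1566 + 2*h/3)/(2*h) (I(h) = (h + (21 - 3*(-23)**2 - h/3))/(h + h) = (h + (21 - 3*529 - h/3))/((2*h)) = (h + (21 - 1587 - h/3))*(1/(2*h)) = (h + (-1566 - h/3))*(1/(2*h)) = (-1566 + 2*h/3)*(1/(2*h)) = (-1566 + 2*h/3)/(2*h))
3034181/I(-5*6 - 18*(-3)) = 3034181/(((-2349 + (-5*6 - 18*(-3)))/(3*(-5*6 - 18*(-3))))) = 3034181/(((-2349 + (-30 + 54))/(3*(-30 + 54)))) = 3034181/(((1/3)*(-2349 + 24)/24)) = 3034181/(((1/3)*(1/24)*(-2325))) = 3034181/(-775/24) = 3034181*(-24/775) = -72820344/775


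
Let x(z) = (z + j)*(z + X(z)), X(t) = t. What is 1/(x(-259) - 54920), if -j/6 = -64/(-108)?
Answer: 9/729754 ≈ 1.2333e-5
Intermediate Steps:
j = -32/9 (j = -(-384)/(-108) = -(-384)*(-1)/108 = -6*16/27 = -32/9 ≈ -3.5556)
x(z) = 2*z*(-32/9 + z) (x(z) = (z - 32/9)*(z + z) = (-32/9 + z)*(2*z) = 2*z*(-32/9 + z))
1/(x(-259) - 54920) = 1/((2/9)*(-259)*(-32 + 9*(-259)) - 54920) = 1/((2/9)*(-259)*(-32 - 2331) - 54920) = 1/((2/9)*(-259)*(-2363) - 54920) = 1/(1224034/9 - 54920) = 1/(729754/9) = 9/729754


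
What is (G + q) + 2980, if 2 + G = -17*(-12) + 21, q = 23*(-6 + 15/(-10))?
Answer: 6061/2 ≈ 3030.5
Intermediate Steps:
q = -345/2 (q = 23*(-6 + 15*(-⅒)) = 23*(-6 - 3/2) = 23*(-15/2) = -345/2 ≈ -172.50)
G = 223 (G = -2 + (-17*(-12) + 21) = -2 + (204 + 21) = -2 + 225 = 223)
(G + q) + 2980 = (223 - 345/2) + 2980 = 101/2 + 2980 = 6061/2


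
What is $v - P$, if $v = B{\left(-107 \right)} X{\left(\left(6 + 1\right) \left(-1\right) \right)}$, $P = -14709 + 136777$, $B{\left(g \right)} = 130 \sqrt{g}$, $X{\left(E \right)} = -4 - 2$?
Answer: $-122068 - 780 i \sqrt{107} \approx -1.2207 \cdot 10^{5} - 8068.4 i$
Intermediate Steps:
$X{\left(E \right)} = -6$
$P = 122068$
$v = - 780 i \sqrt{107}$ ($v = 130 \sqrt{-107} \left(-6\right) = 130 i \sqrt{107} \left(-6\right) = - 780 i \sqrt{107} \approx - 8068.4 i$)
$v - P = - 780 i \sqrt{107} - 122068 = -122068 - 780 i \sqrt{107}$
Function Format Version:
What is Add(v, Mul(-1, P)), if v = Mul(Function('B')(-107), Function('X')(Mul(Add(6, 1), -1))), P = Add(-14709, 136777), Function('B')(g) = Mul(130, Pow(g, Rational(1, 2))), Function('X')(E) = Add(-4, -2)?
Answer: Add(-122068, Mul(-780, I, Pow(107, Rational(1, 2)))) ≈ Add(-1.2207e+5, Mul(-8068.4, I))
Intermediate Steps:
Function('X')(E) = -6
P = 122068
v = Mul(-780, I, Pow(107, Rational(1, 2))) (v = Mul(Mul(130, Pow(-107, Rational(1, 2))), -6) = Mul(Mul(130, Mul(I, Pow(107, Rational(1, 2)))), -6) = Mul(Mul(130, I, Pow(107, Rational(1, 2))), -6) = Mul(-780, I, Pow(107, Rational(1, 2))) ≈ Mul(-8068.4, I))
Add(v, Mul(-1, P)) = Add(Mul(-780, I, Pow(107, Rational(1, 2))), Mul(-1, 122068)) = Add(Mul(-780, I, Pow(107, Rational(1, 2))), -122068) = Add(-122068, Mul(-780, I, Pow(107, Rational(1, 2))))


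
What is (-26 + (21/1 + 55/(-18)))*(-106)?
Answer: 7685/9 ≈ 853.89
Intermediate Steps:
(-26 + (21/1 + 55/(-18)))*(-106) = (-26 + (21*1 + 55*(-1/18)))*(-106) = (-26 + (21 - 55/18))*(-106) = (-26 + 323/18)*(-106) = -145/18*(-106) = 7685/9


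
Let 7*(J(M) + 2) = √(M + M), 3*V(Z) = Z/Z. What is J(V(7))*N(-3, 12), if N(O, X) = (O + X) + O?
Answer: -12 + 2*√6/7 ≈ -11.300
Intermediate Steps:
N(O, X) = X + 2*O
V(Z) = ⅓ (V(Z) = (Z/Z)/3 = (⅓)*1 = ⅓)
J(M) = -2 + √2*√M/7 (J(M) = -2 + √(M + M)/7 = -2 + √(2*M)/7 = -2 + (√2*√M)/7 = -2 + √2*√M/7)
J(V(7))*N(-3, 12) = (-2 + √2*√(⅓)/7)*(12 + 2*(-3)) = (-2 + √2*(√3/3)/7)*(12 - 6) = (-2 + √6/21)*6 = -12 + 2*√6/7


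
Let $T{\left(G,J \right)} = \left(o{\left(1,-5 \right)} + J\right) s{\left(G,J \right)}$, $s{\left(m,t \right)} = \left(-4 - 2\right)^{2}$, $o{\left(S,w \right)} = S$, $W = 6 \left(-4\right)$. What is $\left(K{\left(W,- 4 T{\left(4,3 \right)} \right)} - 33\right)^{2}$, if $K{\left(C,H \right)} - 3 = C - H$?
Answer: $272484$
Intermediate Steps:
$W = -24$
$s{\left(m,t \right)} = 36$ ($s{\left(m,t \right)} = \left(-6\right)^{2} = 36$)
$T{\left(G,J \right)} = 36 + 36 J$ ($T{\left(G,J \right)} = \left(1 + J\right) 36 = 36 + 36 J$)
$K{\left(C,H \right)} = 3 + C - H$ ($K{\left(C,H \right)} = 3 + \left(C - H\right) = 3 + C - H$)
$\left(K{\left(W,- 4 T{\left(4,3 \right)} \right)} - 33\right)^{2} = \left(\left(3 - 24 - - 4 \left(36 + 36 \cdot 3\right)\right) - 33\right)^{2} = \left(\left(3 - 24 - - 4 \left(36 + 108\right)\right) - 33\right)^{2} = \left(\left(3 - 24 - \left(-4\right) 144\right) - 33\right)^{2} = \left(\left(3 - 24 - -576\right) - 33\right)^{2} = \left(\left(3 - 24 + 576\right) - 33\right)^{2} = \left(555 - 33\right)^{2} = 522^{2} = 272484$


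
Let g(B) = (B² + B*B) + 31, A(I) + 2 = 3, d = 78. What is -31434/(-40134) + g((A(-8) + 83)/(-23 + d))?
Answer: 737504118/20234225 ≈ 36.448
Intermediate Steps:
A(I) = 1 (A(I) = -2 + 3 = 1)
g(B) = 31 + 2*B² (g(B) = (B² + B²) + 31 = 2*B² + 31 = 31 + 2*B²)
-31434/(-40134) + g((A(-8) + 83)/(-23 + d)) = -31434/(-40134) + (31 + 2*((1 + 83)/(-23 + 78))²) = -31434*(-1/40134) + (31 + 2*(84/55)²) = 5239/6689 + (31 + 2*(84*(1/55))²) = 5239/6689 + (31 + 2*(84/55)²) = 5239/6689 + (31 + 2*(7056/3025)) = 5239/6689 + (31 + 14112/3025) = 5239/6689 + 107887/3025 = 737504118/20234225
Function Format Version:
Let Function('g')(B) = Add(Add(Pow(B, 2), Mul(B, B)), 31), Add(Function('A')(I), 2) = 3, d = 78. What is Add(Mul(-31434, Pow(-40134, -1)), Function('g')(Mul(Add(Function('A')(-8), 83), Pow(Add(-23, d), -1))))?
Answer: Rational(737504118, 20234225) ≈ 36.448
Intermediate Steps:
Function('A')(I) = 1 (Function('A')(I) = Add(-2, 3) = 1)
Function('g')(B) = Add(31, Mul(2, Pow(B, 2))) (Function('g')(B) = Add(Add(Pow(B, 2), Pow(B, 2)), 31) = Add(Mul(2, Pow(B, 2)), 31) = Add(31, Mul(2, Pow(B, 2))))
Add(Mul(-31434, Pow(-40134, -1)), Function('g')(Mul(Add(Function('A')(-8), 83), Pow(Add(-23, d), -1)))) = Add(Mul(-31434, Pow(-40134, -1)), Add(31, Mul(2, Pow(Mul(Add(1, 83), Pow(Add(-23, 78), -1)), 2)))) = Add(Mul(-31434, Rational(-1, 40134)), Add(31, Mul(2, Pow(Mul(84, Pow(55, -1)), 2)))) = Add(Rational(5239, 6689), Add(31, Mul(2, Pow(Mul(84, Rational(1, 55)), 2)))) = Add(Rational(5239, 6689), Add(31, Mul(2, Pow(Rational(84, 55), 2)))) = Add(Rational(5239, 6689), Add(31, Mul(2, Rational(7056, 3025)))) = Add(Rational(5239, 6689), Add(31, Rational(14112, 3025))) = Add(Rational(5239, 6689), Rational(107887, 3025)) = Rational(737504118, 20234225)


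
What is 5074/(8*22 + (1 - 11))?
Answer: 2537/83 ≈ 30.566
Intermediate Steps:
5074/(8*22 + (1 - 11)) = 5074/(176 - 10) = 5074/166 = 5074*(1/166) = 2537/83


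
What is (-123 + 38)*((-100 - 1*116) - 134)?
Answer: 29750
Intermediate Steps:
(-123 + 38)*((-100 - 1*116) - 134) = -85*((-100 - 116) - 134) = -85*(-216 - 134) = -85*(-350) = 29750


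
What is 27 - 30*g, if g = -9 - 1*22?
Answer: 957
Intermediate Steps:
g = -31 (g = -9 - 22 = -31)
27 - 30*g = 27 - 30*(-31) = 27 + 930 = 957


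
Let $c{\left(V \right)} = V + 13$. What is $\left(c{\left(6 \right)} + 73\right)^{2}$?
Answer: $8464$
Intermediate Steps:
$c{\left(V \right)} = 13 + V$
$\left(c{\left(6 \right)} + 73\right)^{2} = \left(\left(13 + 6\right) + 73\right)^{2} = \left(19 + 73\right)^{2} = 92^{2} = 8464$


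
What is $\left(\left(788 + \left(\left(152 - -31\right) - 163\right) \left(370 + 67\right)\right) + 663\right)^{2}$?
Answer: $103856481$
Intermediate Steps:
$\left(\left(788 + \left(\left(152 - -31\right) - 163\right) \left(370 + 67\right)\right) + 663\right)^{2} = \left(\left(788 + \left(\left(152 + 31\right) - 163\right) 437\right) + 663\right)^{2} = \left(\left(788 + \left(183 - 163\right) 437\right) + 663\right)^{2} = \left(\left(788 + 20 \cdot 437\right) + 663\right)^{2} = \left(\left(788 + 8740\right) + 663\right)^{2} = \left(9528 + 663\right)^{2} = 10191^{2} = 103856481$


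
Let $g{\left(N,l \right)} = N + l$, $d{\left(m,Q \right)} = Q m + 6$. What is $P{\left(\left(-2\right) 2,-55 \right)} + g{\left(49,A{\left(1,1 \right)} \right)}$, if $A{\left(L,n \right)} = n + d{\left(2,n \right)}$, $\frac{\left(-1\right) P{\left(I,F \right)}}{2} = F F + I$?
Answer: $-5984$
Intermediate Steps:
$d{\left(m,Q \right)} = 6 + Q m$
$P{\left(I,F \right)} = - 2 I - 2 F^{2}$ ($P{\left(I,F \right)} = - 2 \left(F F + I\right) = - 2 \left(F^{2} + I\right) = - 2 \left(I + F^{2}\right) = - 2 I - 2 F^{2}$)
$A{\left(L,n \right)} = 6 + 3 n$ ($A{\left(L,n \right)} = n + \left(6 + n 2\right) = n + \left(6 + 2 n\right) = 6 + 3 n$)
$P{\left(\left(-2\right) 2,-55 \right)} + g{\left(49,A{\left(1,1 \right)} \right)} = \left(- 2 \left(\left(-2\right) 2\right) - 2 \left(-55\right)^{2}\right) + \left(49 + \left(6 + 3 \cdot 1\right)\right) = \left(\left(-2\right) \left(-4\right) - 6050\right) + \left(49 + \left(6 + 3\right)\right) = \left(8 - 6050\right) + \left(49 + 9\right) = -6042 + 58 = -5984$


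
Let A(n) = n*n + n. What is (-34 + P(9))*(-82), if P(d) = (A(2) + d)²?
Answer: -15662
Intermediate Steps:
A(n) = n + n² (A(n) = n² + n = n + n²)
P(d) = (6 + d)² (P(d) = (2*(1 + 2) + d)² = (2*3 + d)² = (6 + d)²)
(-34 + P(9))*(-82) = (-34 + (6 + 9)²)*(-82) = (-34 + 15²)*(-82) = (-34 + 225)*(-82) = 191*(-82) = -15662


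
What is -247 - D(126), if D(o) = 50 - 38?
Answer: -259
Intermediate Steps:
D(o) = 12
-247 - D(126) = -247 - 1*12 = -247 - 12 = -259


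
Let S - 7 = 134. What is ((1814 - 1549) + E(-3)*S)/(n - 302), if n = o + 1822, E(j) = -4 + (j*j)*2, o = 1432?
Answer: 2239/2952 ≈ 0.75847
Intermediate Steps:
E(j) = -4 + 2*j**2 (E(j) = -4 + j**2*2 = -4 + 2*j**2)
S = 141 (S = 7 + 134 = 141)
n = 3254 (n = 1432 + 1822 = 3254)
((1814 - 1549) + E(-3)*S)/(n - 302) = ((1814 - 1549) + (-4 + 2*(-3)**2)*141)/(3254 - 302) = (265 + (-4 + 2*9)*141)/2952 = (265 + (-4 + 18)*141)*(1/2952) = (265 + 14*141)*(1/2952) = (265 + 1974)*(1/2952) = 2239*(1/2952) = 2239/2952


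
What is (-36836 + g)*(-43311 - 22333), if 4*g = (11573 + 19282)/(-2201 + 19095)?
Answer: 40850239553891/16894 ≈ 2.4180e+9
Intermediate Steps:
g = 30855/67576 (g = ((11573 + 19282)/(-2201 + 19095))/4 = (30855/16894)/4 = (30855*(1/16894))/4 = (¼)*(30855/16894) = 30855/67576 ≈ 0.45660)
(-36836 + g)*(-43311 - 22333) = (-36836 + 30855/67576)*(-43311 - 22333) = -2489198681/67576*(-65644) = 40850239553891/16894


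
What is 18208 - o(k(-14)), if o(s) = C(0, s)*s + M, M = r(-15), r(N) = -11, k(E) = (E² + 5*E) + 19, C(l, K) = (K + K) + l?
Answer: -23831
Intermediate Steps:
C(l, K) = l + 2*K (C(l, K) = 2*K + l = l + 2*K)
k(E) = 19 + E² + 5*E
M = -11
o(s) = -11 + 2*s² (o(s) = (0 + 2*s)*s - 11 = (2*s)*s - 11 = 2*s² - 11 = -11 + 2*s²)
18208 - o(k(-14)) = 18208 - (-11 + 2*(19 + (-14)² + 5*(-14))²) = 18208 - (-11 + 2*(19 + 196 - 70)²) = 18208 - (-11 + 2*145²) = 18208 - (-11 + 2*21025) = 18208 - (-11 + 42050) = 18208 - 1*42039 = 18208 - 42039 = -23831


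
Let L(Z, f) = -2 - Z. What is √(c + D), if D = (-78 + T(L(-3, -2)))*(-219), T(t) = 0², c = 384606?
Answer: 6*√11158 ≈ 633.79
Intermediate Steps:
T(t) = 0
D = 17082 (D = (-78 + 0)*(-219) = -78*(-219) = 17082)
√(c + D) = √(384606 + 17082) = √401688 = 6*√11158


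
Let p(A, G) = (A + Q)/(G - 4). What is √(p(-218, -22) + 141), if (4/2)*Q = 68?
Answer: 5*√1001/13 ≈ 12.169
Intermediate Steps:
Q = 34 (Q = (½)*68 = 34)
p(A, G) = (34 + A)/(-4 + G) (p(A, G) = (A + 34)/(G - 4) = (34 + A)/(-4 + G))
√(p(-218, -22) + 141) = √((34 - 218)/(-4 - 22) + 141) = √(-184/(-26) + 141) = √(-1/26*(-184) + 141) = √(92/13 + 141) = √(1925/13) = 5*√1001/13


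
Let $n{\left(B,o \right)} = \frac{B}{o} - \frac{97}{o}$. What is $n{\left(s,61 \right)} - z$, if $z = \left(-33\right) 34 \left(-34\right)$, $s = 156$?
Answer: $- \frac{2326969}{61} \approx -38147.0$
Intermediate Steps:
$n{\left(B,o \right)} = - \frac{97}{o} + \frac{B}{o}$
$z = 38148$ ($z = \left(-1122\right) \left(-34\right) = 38148$)
$n{\left(s,61 \right)} - z = \frac{-97 + 156}{61} - 38148 = \frac{1}{61} \cdot 59 - 38148 = \frac{59}{61} - 38148 = - \frac{2326969}{61}$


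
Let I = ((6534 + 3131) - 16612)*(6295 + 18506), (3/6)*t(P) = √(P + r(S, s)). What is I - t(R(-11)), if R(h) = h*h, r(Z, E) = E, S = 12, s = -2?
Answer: -172292547 - 2*√119 ≈ -1.7229e+8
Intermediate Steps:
R(h) = h²
t(P) = 2*√(-2 + P) (t(P) = 2*√(P - 2) = 2*√(-2 + P))
I = -172292547 (I = (9665 - 16612)*24801 = -6947*24801 = -172292547)
I - t(R(-11)) = -172292547 - 2*√(-2 + (-11)²) = -172292547 - 2*√(-2 + 121) = -172292547 - 2*√119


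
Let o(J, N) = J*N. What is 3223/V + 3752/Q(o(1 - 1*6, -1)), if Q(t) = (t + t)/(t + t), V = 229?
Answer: 862431/229 ≈ 3766.1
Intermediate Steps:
Q(t) = 1 (Q(t) = (2*t)/((2*t)) = (2*t)*(1/(2*t)) = 1)
3223/V + 3752/Q(o(1 - 1*6, -1)) = 3223/229 + 3752/1 = 3223*(1/229) + 3752*1 = 3223/229 + 3752 = 862431/229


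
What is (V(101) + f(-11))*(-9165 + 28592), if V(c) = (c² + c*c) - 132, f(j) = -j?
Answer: 393998987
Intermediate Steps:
V(c) = -132 + 2*c² (V(c) = (c² + c²) - 132 = 2*c² - 132 = -132 + 2*c²)
(V(101) + f(-11))*(-9165 + 28592) = ((-132 + 2*101²) - 1*(-11))*(-9165 + 28592) = ((-132 + 2*10201) + 11)*19427 = ((-132 + 20402) + 11)*19427 = (20270 + 11)*19427 = 20281*19427 = 393998987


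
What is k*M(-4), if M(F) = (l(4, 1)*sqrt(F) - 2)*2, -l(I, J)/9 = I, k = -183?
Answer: 732 + 26352*I ≈ 732.0 + 26352.0*I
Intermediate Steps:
l(I, J) = -9*I
M(F) = -4 - 72*sqrt(F) (M(F) = ((-9*4)*sqrt(F) - 2)*2 = (-36*sqrt(F) - 2)*2 = (-2 - 36*sqrt(F))*2 = -4 - 72*sqrt(F))
k*M(-4) = -183*(-4 - 144*I) = 732 + 26352*I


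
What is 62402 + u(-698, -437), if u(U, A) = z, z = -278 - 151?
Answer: 61973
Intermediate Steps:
z = -429
u(U, A) = -429
62402 + u(-698, -437) = 62402 - 429 = 61973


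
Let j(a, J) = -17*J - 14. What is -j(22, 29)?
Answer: 507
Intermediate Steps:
j(a, J) = -14 - 17*J
-j(22, 29) = -(-14 - 17*29) = -(-14 - 493) = -1*(-507) = 507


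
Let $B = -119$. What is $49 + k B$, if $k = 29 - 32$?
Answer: $406$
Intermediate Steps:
$k = -3$
$49 + k B = 49 - -357 = 49 + 357 = 406$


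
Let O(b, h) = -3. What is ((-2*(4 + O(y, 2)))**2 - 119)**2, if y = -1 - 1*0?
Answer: 13225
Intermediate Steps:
y = -1 (y = -1 + 0 = -1)
((-2*(4 + O(y, 2)))**2 - 119)**2 = ((-2*(4 - 3))**2 - 119)**2 = ((-2*1)**2 - 119)**2 = ((-2)**2 - 119)**2 = (4 - 119)**2 = (-115)**2 = 13225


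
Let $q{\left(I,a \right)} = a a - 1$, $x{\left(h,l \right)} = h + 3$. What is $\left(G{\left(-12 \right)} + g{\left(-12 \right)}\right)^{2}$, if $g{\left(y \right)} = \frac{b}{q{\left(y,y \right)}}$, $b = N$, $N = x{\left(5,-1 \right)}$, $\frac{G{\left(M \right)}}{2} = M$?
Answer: $\frac{11723776}{20449} \approx 573.32$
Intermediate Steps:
$G{\left(M \right)} = 2 M$
$x{\left(h,l \right)} = 3 + h$
$N = 8$ ($N = 3 + 5 = 8$)
$q{\left(I,a \right)} = -1 + a^{2}$ ($q{\left(I,a \right)} = a^{2} - 1 = -1 + a^{2}$)
$b = 8$
$g{\left(y \right)} = \frac{8}{-1 + y^{2}}$
$\left(G{\left(-12 \right)} + g{\left(-12 \right)}\right)^{2} = \left(2 \left(-12\right) + \frac{8}{-1 + \left(-12\right)^{2}}\right)^{2} = \left(-24 + \frac{8}{-1 + 144}\right)^{2} = \left(-24 + \frac{8}{143}\right)^{2} = \left(- \frac{3424}{143}\right)^{2} = \frac{11723776}{20449}$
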